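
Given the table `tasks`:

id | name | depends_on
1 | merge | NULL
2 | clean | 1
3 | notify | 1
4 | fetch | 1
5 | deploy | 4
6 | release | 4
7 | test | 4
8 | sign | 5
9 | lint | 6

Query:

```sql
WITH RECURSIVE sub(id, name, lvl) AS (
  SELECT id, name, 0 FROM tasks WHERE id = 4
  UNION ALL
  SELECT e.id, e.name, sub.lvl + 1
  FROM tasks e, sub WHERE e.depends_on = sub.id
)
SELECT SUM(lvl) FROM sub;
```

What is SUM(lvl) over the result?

Base: id=4 (fetch) at lvl 0.
Iteration 1: rows with depends_on in {4} -> deploy (id 5, lvl 1), release (id 6, lvl 1), test (id 7, lvl 1).
Iteration 2: rows with depends_on in {5,6,7} -> sign (id 8, lvl 2), lint (id 9, lvl 2).
Iteration 3: no rows with depends_on in {8,9}; recursion stops.
SUM(lvl) = 0 + 1 + 1 + 1 + 2 + 2 = 7.

7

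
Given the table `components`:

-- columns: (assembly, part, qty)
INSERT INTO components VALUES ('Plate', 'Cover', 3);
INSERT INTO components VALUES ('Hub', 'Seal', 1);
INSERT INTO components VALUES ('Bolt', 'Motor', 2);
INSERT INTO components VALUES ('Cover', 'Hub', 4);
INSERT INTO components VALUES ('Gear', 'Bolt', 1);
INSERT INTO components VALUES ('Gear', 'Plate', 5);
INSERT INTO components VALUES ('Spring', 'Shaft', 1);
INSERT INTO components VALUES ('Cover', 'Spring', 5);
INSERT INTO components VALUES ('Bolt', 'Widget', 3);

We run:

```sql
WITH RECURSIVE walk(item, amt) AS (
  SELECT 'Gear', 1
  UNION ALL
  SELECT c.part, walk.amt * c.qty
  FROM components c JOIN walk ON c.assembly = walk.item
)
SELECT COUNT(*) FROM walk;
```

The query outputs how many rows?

Base: (Gear, amt=1).
Iteration 1: components of {Gear} -> Bolt = 1*1 = 1, Plate = 1*5 = 5.
Iteration 2: components of {Bolt,Plate} -> Cover = 5*3 = 15, Motor = 1*2 = 2, Widget = 1*3 = 3.
Iteration 3: components of {Cover,Motor,Widget} -> Hub = 15*4 = 60, Spring = 15*5 = 75.
Iteration 4: components of {Hub,Spring} -> Seal = 60*1 = 60, Shaft = 75*1 = 75.
Iteration 5: no further components; recursion stops.
Total rows emitted: 10.

10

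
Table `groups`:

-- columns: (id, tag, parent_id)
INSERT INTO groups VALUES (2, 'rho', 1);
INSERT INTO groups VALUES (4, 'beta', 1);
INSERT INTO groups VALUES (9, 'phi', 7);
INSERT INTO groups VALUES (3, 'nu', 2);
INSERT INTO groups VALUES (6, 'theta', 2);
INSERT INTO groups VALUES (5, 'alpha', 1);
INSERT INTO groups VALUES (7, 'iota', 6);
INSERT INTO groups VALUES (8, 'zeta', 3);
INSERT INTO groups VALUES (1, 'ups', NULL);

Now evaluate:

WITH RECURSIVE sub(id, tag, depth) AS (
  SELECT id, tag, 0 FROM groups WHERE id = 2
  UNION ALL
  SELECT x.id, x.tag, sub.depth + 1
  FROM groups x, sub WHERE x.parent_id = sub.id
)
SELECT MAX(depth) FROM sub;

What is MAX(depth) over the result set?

Base: id=2 (rho) at depth 0.
Iteration 1: rows with parent_id in {2} -> nu (id 3, depth 1), theta (id 6, depth 1).
Iteration 2: rows with parent_id in {3,6} -> iota (id 7, depth 2), zeta (id 8, depth 2).
Iteration 3: rows with parent_id in {7,8} -> phi (id 9, depth 3).
Iteration 4: no rows with parent_id in {9}; recursion stops.
depth values: 0, 1, 1, 2, 2, 3; the maximum is 3.

3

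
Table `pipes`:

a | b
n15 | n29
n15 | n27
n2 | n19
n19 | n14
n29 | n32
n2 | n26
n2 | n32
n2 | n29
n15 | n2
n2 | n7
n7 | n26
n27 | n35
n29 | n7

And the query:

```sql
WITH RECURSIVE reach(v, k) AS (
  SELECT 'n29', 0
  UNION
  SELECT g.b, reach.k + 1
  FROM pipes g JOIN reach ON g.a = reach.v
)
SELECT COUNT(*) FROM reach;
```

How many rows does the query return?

Base: (n29, k=0).
Iteration 1: edges from {n29} -> (n32, k=1), (n7, k=1).
Iteration 2: edges from {n32,n7} -> (n26, k=2).
Iteration 3: no outgoing edges from {n26}; recursion stops.
Total rows emitted: 4.

4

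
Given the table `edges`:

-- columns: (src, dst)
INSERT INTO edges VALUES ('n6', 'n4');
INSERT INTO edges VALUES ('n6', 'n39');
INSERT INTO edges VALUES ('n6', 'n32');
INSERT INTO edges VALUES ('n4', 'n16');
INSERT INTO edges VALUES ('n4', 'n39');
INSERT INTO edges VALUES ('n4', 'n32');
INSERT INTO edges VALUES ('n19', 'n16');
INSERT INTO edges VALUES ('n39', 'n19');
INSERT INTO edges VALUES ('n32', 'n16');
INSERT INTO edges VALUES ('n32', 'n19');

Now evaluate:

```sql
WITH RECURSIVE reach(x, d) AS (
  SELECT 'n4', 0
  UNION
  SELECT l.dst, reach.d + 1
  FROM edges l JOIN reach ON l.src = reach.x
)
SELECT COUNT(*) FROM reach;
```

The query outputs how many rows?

7

Base: (n4, d=0).
Iteration 1: edges from {n4} -> (n16, d=1), (n32, d=1), (n39, d=1).
Iteration 2: edges from {n16,n32,n39} -> (n16, d=2), (n19, d=2). [UNION drops 1 duplicate row(s)]
Iteration 3: edges from {n16,n19} -> (n16, d=3).
Iteration 4: no outgoing edges from {n16}; recursion stops.
Total rows emitted: 7.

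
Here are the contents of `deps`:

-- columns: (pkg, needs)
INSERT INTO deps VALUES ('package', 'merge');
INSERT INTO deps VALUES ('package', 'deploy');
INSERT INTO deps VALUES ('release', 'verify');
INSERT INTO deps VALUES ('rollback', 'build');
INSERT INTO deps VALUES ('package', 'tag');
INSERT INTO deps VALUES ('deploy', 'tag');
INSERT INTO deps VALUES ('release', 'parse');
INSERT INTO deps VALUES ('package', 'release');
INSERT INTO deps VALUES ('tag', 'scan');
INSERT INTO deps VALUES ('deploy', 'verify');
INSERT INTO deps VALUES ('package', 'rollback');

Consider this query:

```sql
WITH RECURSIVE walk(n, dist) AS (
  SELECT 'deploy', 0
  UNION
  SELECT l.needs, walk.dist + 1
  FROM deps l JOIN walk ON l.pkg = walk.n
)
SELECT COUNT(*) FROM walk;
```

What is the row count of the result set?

Base: (deploy, dist=0).
Iteration 1: edges from {deploy} -> (tag, dist=1), (verify, dist=1).
Iteration 2: edges from {tag,verify} -> (scan, dist=2).
Iteration 3: no outgoing edges from {scan}; recursion stops.
Total rows emitted: 4.

4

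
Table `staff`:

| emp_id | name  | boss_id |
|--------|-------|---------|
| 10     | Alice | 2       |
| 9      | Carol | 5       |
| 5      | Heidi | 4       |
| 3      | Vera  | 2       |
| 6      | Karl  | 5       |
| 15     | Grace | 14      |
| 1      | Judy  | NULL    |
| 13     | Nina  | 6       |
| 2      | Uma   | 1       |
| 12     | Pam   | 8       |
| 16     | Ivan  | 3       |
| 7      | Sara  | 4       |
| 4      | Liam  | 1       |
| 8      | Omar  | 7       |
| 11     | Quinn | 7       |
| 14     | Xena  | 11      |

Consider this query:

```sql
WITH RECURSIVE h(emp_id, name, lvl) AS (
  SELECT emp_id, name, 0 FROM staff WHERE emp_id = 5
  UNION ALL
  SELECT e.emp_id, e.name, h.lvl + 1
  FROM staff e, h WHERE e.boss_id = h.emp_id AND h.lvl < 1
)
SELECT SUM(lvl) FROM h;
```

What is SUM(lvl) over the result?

Base: emp_id=5 (Heidi) at lvl 0.
Iteration 1: rows with boss_id in {5} -> Karl (id 6, lvl 1), Carol (id 9, lvl 1).
Iteration 2: lvl < 1 fails for all current rows; recursion stops.
SUM(lvl) = 0 + 1 + 1 = 2.

2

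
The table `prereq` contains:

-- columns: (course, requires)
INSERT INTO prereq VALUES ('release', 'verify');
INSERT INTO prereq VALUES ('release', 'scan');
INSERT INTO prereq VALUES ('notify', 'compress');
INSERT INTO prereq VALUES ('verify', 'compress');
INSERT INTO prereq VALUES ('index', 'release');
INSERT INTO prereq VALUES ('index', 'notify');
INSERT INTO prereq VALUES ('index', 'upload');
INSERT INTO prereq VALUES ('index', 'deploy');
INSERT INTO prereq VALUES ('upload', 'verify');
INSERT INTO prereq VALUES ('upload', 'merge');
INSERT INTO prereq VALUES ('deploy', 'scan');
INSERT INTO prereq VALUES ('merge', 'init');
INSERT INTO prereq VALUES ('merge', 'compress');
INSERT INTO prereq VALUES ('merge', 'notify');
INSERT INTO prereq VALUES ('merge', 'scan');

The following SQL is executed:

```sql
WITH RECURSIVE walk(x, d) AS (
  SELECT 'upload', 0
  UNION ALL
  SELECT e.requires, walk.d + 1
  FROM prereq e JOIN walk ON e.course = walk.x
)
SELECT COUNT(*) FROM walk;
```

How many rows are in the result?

Base: (upload, d=0).
Iteration 1: edges from {upload} -> (merge, d=1), (verify, d=1).
Iteration 2: edges from {merge,verify} -> (compress, d=2) x2, (init, d=2), (notify, d=2), (scan, d=2). [UNION ALL keeps all 5 new rows, including repeats]
Iteration 3: edges from {compress,init,notify,scan} -> (compress, d=3).
Iteration 4: no outgoing edges from {compress}; recursion stops.
Total rows emitted: 9.

9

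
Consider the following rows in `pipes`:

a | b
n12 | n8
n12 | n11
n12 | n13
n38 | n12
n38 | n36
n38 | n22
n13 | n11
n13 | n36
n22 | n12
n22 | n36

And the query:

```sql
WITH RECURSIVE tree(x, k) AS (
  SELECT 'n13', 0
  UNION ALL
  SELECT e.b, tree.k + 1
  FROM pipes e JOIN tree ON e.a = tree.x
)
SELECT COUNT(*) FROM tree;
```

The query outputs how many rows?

3

Base: (n13, k=0).
Iteration 1: edges from {n13} -> (n11, k=1), (n36, k=1).
Iteration 2: no outgoing edges from {n11,n36}; recursion stops.
Total rows emitted: 3.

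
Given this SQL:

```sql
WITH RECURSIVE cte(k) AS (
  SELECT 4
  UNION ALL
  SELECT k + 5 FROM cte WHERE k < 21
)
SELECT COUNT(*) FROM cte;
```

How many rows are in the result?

Base: k=4.
Iteration 1: 4 < 21 holds -> k = 4 + 5 = 9.
Iteration 2: 9 < 21 holds -> k = 9 + 5 = 14.
Iteration 3: 14 < 21 holds -> k = 14 + 5 = 19.
Iteration 4: 19 < 21 holds -> k = 19 + 5 = 24.
Iteration 5: 24 < 21 fails; recursion stops.
Total rows emitted: 5.

5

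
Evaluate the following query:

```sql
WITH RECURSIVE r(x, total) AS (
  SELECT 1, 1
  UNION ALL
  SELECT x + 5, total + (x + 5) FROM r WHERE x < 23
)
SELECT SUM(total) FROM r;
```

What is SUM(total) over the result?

Base: x=1, total=1.
Iteration 1: 1 < 23 holds -> x = 1 + 5 = 6, total = 1 + 6 = 7.
Iteration 2: 6 < 23 holds -> x = 6 + 5 = 11, total = 7 + 11 = 18.
Iteration 3: 11 < 23 holds -> x = 11 + 5 = 16, total = 18 + 16 = 34.
Iteration 4: 16 < 23 holds -> x = 16 + 5 = 21, total = 34 + 21 = 55.
Iteration 5: 21 < 23 holds -> x = 21 + 5 = 26, total = 55 + 26 = 81.
Iteration 6: 26 < 23 fails; recursion stops.
SUM(total) = 1 + 7 + 18 + 34 + 55 + 81 = 196.

196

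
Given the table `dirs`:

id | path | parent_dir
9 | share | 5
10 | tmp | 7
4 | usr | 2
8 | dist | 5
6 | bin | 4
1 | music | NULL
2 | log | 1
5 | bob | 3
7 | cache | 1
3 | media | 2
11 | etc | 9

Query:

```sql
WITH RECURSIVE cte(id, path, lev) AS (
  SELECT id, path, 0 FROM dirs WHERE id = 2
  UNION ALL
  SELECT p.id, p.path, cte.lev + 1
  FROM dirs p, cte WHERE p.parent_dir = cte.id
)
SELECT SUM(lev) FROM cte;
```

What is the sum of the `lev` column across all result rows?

Base: id=2 (log) at lev 0.
Iteration 1: rows with parent_dir in {2} -> media (id 3, lev 1), usr (id 4, lev 1).
Iteration 2: rows with parent_dir in {3,4} -> bob (id 5, lev 2), bin (id 6, lev 2).
Iteration 3: rows with parent_dir in {5,6} -> dist (id 8, lev 3), share (id 9, lev 3).
Iteration 4: rows with parent_dir in {8,9} -> etc (id 11, lev 4).
Iteration 5: no rows with parent_dir in {11}; recursion stops.
SUM(lev) = 0 + 1 + 1 + 2 + 2 + 3 + 3 + 4 = 16.

16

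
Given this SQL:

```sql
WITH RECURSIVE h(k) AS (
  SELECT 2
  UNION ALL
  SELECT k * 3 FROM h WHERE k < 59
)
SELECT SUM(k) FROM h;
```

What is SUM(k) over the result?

242

Base: k=2.
Iteration 1: 2 < 59 holds -> k = 2 * 3 = 6.
Iteration 2: 6 < 59 holds -> k = 6 * 3 = 18.
Iteration 3: 18 < 59 holds -> k = 18 * 3 = 54.
Iteration 4: 54 < 59 holds -> k = 54 * 3 = 162.
Iteration 5: 162 < 59 fails; recursion stops.
SUM(k) = 2 + 6 + 18 + 54 + 162 = 242.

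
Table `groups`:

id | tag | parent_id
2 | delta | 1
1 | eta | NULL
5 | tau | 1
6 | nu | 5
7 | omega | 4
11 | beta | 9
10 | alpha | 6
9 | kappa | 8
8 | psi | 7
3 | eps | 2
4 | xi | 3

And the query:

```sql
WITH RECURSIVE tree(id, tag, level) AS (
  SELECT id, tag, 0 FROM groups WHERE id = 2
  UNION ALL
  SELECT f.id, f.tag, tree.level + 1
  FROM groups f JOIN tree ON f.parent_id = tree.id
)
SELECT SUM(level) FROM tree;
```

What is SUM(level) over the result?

Base: id=2 (delta) at level 0.
Iteration 1: rows with parent_id in {2} -> eps (id 3, level 1).
Iteration 2: rows with parent_id in {3} -> xi (id 4, level 2).
Iteration 3: rows with parent_id in {4} -> omega (id 7, level 3).
Iteration 4: rows with parent_id in {7} -> psi (id 8, level 4).
Iteration 5: rows with parent_id in {8} -> kappa (id 9, level 5).
Iteration 6: rows with parent_id in {9} -> beta (id 11, level 6).
Iteration 7: no rows with parent_id in {11}; recursion stops.
SUM(level) = 0 + 1 + 2 + 3 + 4 + 5 + 6 = 21.

21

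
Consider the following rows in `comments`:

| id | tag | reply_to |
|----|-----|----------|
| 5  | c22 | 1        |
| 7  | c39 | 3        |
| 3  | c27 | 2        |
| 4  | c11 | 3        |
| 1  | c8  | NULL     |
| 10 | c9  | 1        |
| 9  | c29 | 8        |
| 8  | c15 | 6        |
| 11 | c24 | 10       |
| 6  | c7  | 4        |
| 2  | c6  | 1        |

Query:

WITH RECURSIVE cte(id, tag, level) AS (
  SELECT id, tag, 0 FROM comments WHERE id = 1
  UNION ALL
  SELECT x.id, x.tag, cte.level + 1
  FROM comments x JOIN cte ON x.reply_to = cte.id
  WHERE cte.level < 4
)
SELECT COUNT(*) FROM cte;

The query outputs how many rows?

Base: id=1 (c8) at level 0.
Iteration 1: rows with reply_to in {1} -> c6 (id 2, level 1), c22 (id 5, level 1), c9 (id 10, level 1).
Iteration 2: rows with reply_to in {2,5,10} -> c27 (id 3, level 2), c24 (id 11, level 2).
Iteration 3: rows with reply_to in {3,11} -> c11 (id 4, level 3), c39 (id 7, level 3).
Iteration 4: rows with reply_to in {4,7} -> c7 (id 6, level 4).
Iteration 5: level < 4 fails for all current rows; recursion stops.
Total rows emitted: 9.

9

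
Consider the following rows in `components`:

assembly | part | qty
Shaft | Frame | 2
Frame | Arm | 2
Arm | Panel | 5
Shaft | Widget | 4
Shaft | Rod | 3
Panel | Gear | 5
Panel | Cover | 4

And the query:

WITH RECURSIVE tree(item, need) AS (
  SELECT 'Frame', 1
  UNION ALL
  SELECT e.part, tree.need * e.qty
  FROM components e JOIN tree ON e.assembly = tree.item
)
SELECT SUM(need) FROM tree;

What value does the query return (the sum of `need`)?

103

Base: (Frame, need=1).
Iteration 1: components of {Frame} -> Arm = 1*2 = 2.
Iteration 2: components of {Arm} -> Panel = 2*5 = 10.
Iteration 3: components of {Panel} -> Cover = 10*4 = 40, Gear = 10*5 = 50.
Iteration 4: no further components; recursion stops.
SUM(need) = 1 + 2 + 10 + 50 + 40 = 103.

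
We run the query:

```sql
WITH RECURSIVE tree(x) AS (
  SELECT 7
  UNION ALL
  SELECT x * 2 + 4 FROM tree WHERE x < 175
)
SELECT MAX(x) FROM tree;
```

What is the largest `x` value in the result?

348

Base: x=7.
Iteration 1: 7 < 175 holds -> x = 7 * 2 + 4 = 18.
Iteration 2: 18 < 175 holds -> x = 18 * 2 + 4 = 40.
Iteration 3: 40 < 175 holds -> x = 40 * 2 + 4 = 84.
Iteration 4: 84 < 175 holds -> x = 84 * 2 + 4 = 172.
Iteration 5: 172 < 175 holds -> x = 172 * 2 + 4 = 348.
Iteration 6: 348 < 175 fails; recursion stops.
x values: 7, 18, 40, 84, 172, 348; the maximum is 348.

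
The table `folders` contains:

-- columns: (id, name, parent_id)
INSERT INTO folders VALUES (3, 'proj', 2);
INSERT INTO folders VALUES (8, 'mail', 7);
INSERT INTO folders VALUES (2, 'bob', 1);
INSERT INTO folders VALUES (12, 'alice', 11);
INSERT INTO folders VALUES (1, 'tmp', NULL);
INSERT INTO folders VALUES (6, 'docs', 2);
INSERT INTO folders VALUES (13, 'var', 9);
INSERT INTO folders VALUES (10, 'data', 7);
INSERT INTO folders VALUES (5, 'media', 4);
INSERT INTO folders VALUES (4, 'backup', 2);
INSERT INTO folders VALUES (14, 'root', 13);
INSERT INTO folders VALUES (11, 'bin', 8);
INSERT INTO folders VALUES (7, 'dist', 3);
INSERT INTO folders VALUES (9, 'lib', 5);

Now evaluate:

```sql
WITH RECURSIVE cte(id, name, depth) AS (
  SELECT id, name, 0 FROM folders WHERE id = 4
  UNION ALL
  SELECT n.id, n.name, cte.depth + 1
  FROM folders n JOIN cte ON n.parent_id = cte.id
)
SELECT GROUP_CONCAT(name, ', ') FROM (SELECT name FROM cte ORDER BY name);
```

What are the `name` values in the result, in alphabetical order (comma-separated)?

backup, lib, media, root, var

Base: id=4 (backup) at depth 0.
Iteration 1: rows with parent_id in {4} -> media (id 5, depth 1).
Iteration 2: rows with parent_id in {5} -> lib (id 9, depth 2).
Iteration 3: rows with parent_id in {9} -> var (id 13, depth 3).
Iteration 4: rows with parent_id in {13} -> root (id 14, depth 4).
Iteration 5: no rows with parent_id in {14}; recursion stops.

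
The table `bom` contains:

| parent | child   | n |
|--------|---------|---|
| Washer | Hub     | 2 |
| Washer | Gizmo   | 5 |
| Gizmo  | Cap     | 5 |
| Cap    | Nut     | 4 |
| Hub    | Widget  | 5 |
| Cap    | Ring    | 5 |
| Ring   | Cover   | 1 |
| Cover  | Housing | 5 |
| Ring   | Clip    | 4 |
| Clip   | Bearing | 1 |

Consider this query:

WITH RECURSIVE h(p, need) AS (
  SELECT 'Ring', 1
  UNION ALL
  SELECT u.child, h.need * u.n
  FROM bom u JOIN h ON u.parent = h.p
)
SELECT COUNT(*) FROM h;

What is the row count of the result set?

Base: (Ring, need=1).
Iteration 1: components of {Ring} -> Clip = 1*4 = 4, Cover = 1*1 = 1.
Iteration 2: components of {Clip,Cover} -> Bearing = 4*1 = 4, Housing = 1*5 = 5.
Iteration 3: no further components; recursion stops.
Total rows emitted: 5.

5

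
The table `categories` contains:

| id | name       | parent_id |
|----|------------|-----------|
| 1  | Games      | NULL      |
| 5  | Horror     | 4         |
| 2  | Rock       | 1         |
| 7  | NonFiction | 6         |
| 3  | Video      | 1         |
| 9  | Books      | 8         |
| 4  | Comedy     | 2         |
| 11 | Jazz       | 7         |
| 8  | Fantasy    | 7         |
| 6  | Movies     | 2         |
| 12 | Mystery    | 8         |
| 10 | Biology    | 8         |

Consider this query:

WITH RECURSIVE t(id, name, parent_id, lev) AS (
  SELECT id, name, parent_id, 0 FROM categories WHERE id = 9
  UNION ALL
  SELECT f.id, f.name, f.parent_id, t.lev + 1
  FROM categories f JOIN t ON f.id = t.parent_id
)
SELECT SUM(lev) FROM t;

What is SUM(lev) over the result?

15

Base: id=9 (Books), parent_id=8, lev 0.
Iteration 1: join on id=8 -> Fantasy (id 8, parent_id=7, lev 1).
Iteration 2: join on id=7 -> NonFiction (id 7, parent_id=6, lev 2).
Iteration 3: join on id=6 -> Movies (id 6, parent_id=2, lev 3).
Iteration 4: join on id=2 -> Rock (id 2, parent_id=1, lev 4).
Iteration 5: join on id=1 -> Games (id 1, parent_id=NULL, lev 5).
Iteration 6: parent_id is NULL; no match; recursion stops.
SUM(lev) = 0 + 1 + 2 + 3 + 4 + 5 = 15.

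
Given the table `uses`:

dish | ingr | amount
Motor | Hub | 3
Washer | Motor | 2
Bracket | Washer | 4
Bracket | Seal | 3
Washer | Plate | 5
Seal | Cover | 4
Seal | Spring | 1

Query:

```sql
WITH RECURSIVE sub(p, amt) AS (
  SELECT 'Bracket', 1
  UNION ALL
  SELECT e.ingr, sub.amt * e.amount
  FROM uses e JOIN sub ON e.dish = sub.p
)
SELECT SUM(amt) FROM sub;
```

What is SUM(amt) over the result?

75

Base: (Bracket, amt=1).
Iteration 1: components of {Bracket} -> Seal = 1*3 = 3, Washer = 1*4 = 4.
Iteration 2: components of {Seal,Washer} -> Cover = 3*4 = 12, Motor = 4*2 = 8, Plate = 4*5 = 20, Spring = 3*1 = 3.
Iteration 3: components of {Cover,Motor,Plate,Spring} -> Hub = 8*3 = 24.
Iteration 4: no further components; recursion stops.
SUM(amt) = 1 + 3 + 4 + 3 + 12 + 20 + 8 + 24 = 75.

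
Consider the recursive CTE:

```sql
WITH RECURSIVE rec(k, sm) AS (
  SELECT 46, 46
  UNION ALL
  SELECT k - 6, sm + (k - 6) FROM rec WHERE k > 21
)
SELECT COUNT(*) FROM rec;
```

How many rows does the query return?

6

Base: k=46, sm=46.
Iteration 1: 46 > 21 holds -> k = 46 - 6 = 40, sm = 46 + 40 = 86.
Iteration 2: 40 > 21 holds -> k = 40 - 6 = 34, sm = 86 + 34 = 120.
Iteration 3: 34 > 21 holds -> k = 34 - 6 = 28, sm = 120 + 28 = 148.
Iteration 4: 28 > 21 holds -> k = 28 - 6 = 22, sm = 148 + 22 = 170.
Iteration 5: 22 > 21 holds -> k = 22 - 6 = 16, sm = 170 + 16 = 186.
Iteration 6: 16 > 21 fails; recursion stops.
Total rows emitted: 6.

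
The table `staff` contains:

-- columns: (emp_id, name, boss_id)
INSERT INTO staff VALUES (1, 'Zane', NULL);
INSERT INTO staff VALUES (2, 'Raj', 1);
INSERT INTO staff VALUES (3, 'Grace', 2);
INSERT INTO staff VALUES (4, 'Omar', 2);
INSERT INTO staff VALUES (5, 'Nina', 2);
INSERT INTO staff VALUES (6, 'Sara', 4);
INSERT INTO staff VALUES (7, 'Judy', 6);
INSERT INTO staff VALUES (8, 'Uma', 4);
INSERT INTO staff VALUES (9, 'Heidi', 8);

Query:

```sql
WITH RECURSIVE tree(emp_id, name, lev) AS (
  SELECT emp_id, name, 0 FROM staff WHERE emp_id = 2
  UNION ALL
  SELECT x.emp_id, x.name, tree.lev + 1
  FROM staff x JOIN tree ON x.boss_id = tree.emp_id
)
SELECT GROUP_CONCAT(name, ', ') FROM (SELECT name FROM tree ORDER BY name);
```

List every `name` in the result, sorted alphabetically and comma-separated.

Grace, Heidi, Judy, Nina, Omar, Raj, Sara, Uma

Base: emp_id=2 (Raj) at lev 0.
Iteration 1: rows with boss_id in {2} -> Grace (id 3, lev 1), Omar (id 4, lev 1), Nina (id 5, lev 1).
Iteration 2: rows with boss_id in {3,4,5} -> Sara (id 6, lev 2), Uma (id 8, lev 2).
Iteration 3: rows with boss_id in {6,8} -> Judy (id 7, lev 3), Heidi (id 9, lev 3).
Iteration 4: no rows with boss_id in {7,9}; recursion stops.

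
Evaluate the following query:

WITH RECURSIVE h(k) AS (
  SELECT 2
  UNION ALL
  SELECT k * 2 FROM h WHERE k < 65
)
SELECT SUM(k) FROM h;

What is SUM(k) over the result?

254

Base: k=2.
Iteration 1: 2 < 65 holds -> k = 2 * 2 = 4.
Iteration 2: 4 < 65 holds -> k = 4 * 2 = 8.
Iteration 3: 8 < 65 holds -> k = 8 * 2 = 16.
Iteration 4: 16 < 65 holds -> k = 16 * 2 = 32.
Iteration 5: 32 < 65 holds -> k = 32 * 2 = 64.
Iteration 6: 64 < 65 holds -> k = 64 * 2 = 128.
Iteration 7: 128 < 65 fails; recursion stops.
SUM(k) = 2 + 4 + 8 + 16 + 32 + 64 + 128 = 254.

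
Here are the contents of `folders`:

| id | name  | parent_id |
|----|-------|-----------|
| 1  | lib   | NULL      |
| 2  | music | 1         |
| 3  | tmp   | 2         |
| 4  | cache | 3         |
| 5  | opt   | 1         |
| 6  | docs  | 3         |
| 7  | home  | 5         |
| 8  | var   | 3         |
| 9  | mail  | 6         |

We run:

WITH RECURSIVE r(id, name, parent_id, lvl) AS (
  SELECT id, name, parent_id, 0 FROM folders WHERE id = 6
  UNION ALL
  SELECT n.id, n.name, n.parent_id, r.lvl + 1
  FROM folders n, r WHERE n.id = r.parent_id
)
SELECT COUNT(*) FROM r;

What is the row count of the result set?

Base: id=6 (docs), parent_id=3, lvl 0.
Iteration 1: join on id=3 -> tmp (id 3, parent_id=2, lvl 1).
Iteration 2: join on id=2 -> music (id 2, parent_id=1, lvl 2).
Iteration 3: join on id=1 -> lib (id 1, parent_id=NULL, lvl 3).
Iteration 4: parent_id is NULL; no match; recursion stops.
Total rows emitted: 4.

4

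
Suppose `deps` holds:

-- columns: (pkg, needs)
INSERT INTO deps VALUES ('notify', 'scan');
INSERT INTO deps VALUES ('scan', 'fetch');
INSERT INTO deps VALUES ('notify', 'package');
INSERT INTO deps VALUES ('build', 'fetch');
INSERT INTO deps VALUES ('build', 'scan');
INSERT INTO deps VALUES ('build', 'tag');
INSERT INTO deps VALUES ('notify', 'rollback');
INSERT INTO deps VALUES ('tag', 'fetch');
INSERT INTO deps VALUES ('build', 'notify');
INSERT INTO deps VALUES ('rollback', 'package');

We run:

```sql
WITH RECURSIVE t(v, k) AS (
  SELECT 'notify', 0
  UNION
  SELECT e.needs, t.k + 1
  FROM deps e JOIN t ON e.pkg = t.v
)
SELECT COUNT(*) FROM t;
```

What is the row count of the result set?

Base: (notify, k=0).
Iteration 1: edges from {notify} -> (package, k=1), (rollback, k=1), (scan, k=1).
Iteration 2: edges from {package,rollback,scan} -> (fetch, k=2), (package, k=2).
Iteration 3: no outgoing edges from {fetch,package}; recursion stops.
Total rows emitted: 6.

6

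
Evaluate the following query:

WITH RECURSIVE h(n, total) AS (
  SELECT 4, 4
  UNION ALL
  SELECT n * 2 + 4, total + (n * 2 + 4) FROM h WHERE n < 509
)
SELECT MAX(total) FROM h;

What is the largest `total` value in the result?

Base: n=4, total=4.
Iteration 1: 4 < 509 holds -> n = 4 * 2 + 4 = 12, total = 4 + 12 = 16.
Iteration 2: 12 < 509 holds -> n = 12 * 2 + 4 = 28, total = 16 + 28 = 44.
Iteration 3: 28 < 509 holds -> n = 28 * 2 + 4 = 60, total = 44 + 60 = 104.
Iteration 4: 60 < 509 holds -> n = 60 * 2 + 4 = 124, total = 104 + 124 = 228.
Iteration 5: 124 < 509 holds -> n = 124 * 2 + 4 = 252, total = 228 + 252 = 480.
Iteration 6: 252 < 509 holds -> n = 252 * 2 + 4 = 508, total = 480 + 508 = 988.
Iteration 7: 508 < 509 holds -> n = 508 * 2 + 4 = 1020, total = 988 + 1020 = 2008.
Iteration 8: 1020 < 509 fails; recursion stops.
total values: 4, 16, 44, 104, 228, 480, 988, 2008; the maximum is 2008.

2008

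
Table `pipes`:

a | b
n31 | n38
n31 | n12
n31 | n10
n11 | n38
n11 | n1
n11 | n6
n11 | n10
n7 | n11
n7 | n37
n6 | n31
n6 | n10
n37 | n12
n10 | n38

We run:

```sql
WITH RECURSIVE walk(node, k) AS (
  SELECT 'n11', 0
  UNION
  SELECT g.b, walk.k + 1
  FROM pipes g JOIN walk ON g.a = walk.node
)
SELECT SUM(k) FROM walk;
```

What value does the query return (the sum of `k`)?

Base: (n11, k=0).
Iteration 1: edges from {n11} -> (n1, k=1), (n10, k=1), (n38, k=1), (n6, k=1).
Iteration 2: edges from {n1,n10,n38,n6} -> (n10, k=2), (n31, k=2), (n38, k=2).
Iteration 3: edges from {n10,n31,n38} -> (n10, k=3), (n12, k=3), (n38, k=3). [UNION drops 1 duplicate row(s)]
Iteration 4: edges from {n10,n12,n38} -> (n38, k=4).
Iteration 5: no outgoing edges from {n38}; recursion stops.
SUM(k) = 0 + 1 + 1 + 1 + 1 + 2 + 2 + 2 + 3 + 3 + 3 + 4 = 23.

23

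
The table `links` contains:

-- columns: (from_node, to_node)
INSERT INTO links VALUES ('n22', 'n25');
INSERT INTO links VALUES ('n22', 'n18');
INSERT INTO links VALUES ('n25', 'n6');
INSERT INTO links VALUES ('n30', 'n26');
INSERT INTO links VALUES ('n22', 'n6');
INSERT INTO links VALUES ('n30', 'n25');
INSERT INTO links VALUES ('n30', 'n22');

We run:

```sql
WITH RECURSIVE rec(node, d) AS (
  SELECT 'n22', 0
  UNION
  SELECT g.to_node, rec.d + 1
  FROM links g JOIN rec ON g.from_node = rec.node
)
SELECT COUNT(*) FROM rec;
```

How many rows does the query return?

5

Base: (n22, d=0).
Iteration 1: edges from {n22} -> (n18, d=1), (n25, d=1), (n6, d=1).
Iteration 2: edges from {n18,n25,n6} -> (n6, d=2).
Iteration 3: no outgoing edges from {n6}; recursion stops.
Total rows emitted: 5.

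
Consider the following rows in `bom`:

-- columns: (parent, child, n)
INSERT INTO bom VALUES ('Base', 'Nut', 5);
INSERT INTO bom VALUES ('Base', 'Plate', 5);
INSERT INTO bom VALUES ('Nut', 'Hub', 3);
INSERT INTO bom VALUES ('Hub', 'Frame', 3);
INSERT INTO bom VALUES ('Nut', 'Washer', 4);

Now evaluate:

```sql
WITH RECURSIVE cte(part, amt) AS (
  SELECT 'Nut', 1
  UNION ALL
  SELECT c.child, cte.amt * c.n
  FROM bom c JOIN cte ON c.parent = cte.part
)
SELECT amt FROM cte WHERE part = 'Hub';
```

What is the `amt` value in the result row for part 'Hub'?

3

Base: (Nut, amt=1).
Iteration 1: components of {Nut} -> Hub = 1*3 = 3, Washer = 1*4 = 4.
Iteration 2: components of {Hub,Washer} -> Frame = 3*3 = 9.
Iteration 3: no further components; recursion stops.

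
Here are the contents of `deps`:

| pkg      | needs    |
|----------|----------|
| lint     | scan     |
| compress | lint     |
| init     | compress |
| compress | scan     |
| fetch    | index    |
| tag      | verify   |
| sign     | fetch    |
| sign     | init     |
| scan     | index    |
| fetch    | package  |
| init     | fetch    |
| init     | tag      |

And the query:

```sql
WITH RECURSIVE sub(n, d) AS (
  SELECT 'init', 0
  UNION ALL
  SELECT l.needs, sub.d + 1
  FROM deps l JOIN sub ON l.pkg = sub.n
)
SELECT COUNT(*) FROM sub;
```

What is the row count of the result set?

12

Base: (init, d=0).
Iteration 1: edges from {init} -> (compress, d=1), (fetch, d=1), (tag, d=1).
Iteration 2: edges from {compress,fetch,tag} -> (index, d=2), (lint, d=2), (package, d=2), (scan, d=2), (verify, d=2).
Iteration 3: edges from {index,lint,package,scan,verify} -> (index, d=3), (scan, d=3).
Iteration 4: edges from {index,scan} -> (index, d=4).
Iteration 5: no outgoing edges from {index}; recursion stops.
Total rows emitted: 12.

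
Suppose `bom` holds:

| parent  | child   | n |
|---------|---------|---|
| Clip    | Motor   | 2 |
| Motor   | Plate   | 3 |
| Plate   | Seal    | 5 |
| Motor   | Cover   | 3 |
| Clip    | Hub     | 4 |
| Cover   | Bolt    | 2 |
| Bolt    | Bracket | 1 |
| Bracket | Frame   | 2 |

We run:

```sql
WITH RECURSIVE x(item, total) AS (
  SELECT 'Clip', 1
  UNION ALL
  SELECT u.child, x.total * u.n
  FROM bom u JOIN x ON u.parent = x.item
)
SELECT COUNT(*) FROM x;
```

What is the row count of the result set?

Base: (Clip, total=1).
Iteration 1: components of {Clip} -> Hub = 1*4 = 4, Motor = 1*2 = 2.
Iteration 2: components of {Hub,Motor} -> Cover = 2*3 = 6, Plate = 2*3 = 6.
Iteration 3: components of {Cover,Plate} -> Bolt = 6*2 = 12, Seal = 6*5 = 30.
Iteration 4: components of {Bolt,Seal} -> Bracket = 12*1 = 12.
Iteration 5: components of {Bracket} -> Frame = 12*2 = 24.
Iteration 6: no further components; recursion stops.
Total rows emitted: 9.

9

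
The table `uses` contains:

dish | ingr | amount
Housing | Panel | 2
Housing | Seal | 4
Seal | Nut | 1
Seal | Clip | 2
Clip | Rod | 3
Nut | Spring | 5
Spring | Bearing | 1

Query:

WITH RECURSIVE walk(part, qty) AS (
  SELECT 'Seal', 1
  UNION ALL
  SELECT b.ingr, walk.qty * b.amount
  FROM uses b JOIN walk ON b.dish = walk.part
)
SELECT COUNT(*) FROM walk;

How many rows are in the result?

Base: (Seal, qty=1).
Iteration 1: components of {Seal} -> Clip = 1*2 = 2, Nut = 1*1 = 1.
Iteration 2: components of {Clip,Nut} -> Rod = 2*3 = 6, Spring = 1*5 = 5.
Iteration 3: components of {Rod,Spring} -> Bearing = 5*1 = 5.
Iteration 4: no further components; recursion stops.
Total rows emitted: 6.

6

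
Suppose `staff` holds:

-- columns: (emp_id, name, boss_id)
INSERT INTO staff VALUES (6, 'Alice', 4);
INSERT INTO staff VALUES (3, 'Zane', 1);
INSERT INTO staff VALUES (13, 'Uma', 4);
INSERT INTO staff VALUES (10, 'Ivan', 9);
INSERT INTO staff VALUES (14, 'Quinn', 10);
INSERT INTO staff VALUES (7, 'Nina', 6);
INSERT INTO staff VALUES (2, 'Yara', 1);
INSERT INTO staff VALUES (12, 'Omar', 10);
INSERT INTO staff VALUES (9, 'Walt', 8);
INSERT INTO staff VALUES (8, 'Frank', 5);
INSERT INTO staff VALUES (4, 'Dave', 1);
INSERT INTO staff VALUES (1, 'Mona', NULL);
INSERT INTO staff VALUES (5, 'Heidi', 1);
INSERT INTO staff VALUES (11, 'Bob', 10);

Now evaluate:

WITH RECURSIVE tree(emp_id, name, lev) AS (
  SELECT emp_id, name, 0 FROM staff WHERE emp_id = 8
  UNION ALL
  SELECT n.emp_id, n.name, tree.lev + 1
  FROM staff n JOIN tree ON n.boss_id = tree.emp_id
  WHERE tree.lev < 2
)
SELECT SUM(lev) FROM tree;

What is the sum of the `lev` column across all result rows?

3

Base: emp_id=8 (Frank) at lev 0.
Iteration 1: rows with boss_id in {8} -> Walt (id 9, lev 1).
Iteration 2: rows with boss_id in {9} -> Ivan (id 10, lev 2).
Iteration 3: lev < 2 fails for all current rows; recursion stops.
SUM(lev) = 0 + 1 + 2 = 3.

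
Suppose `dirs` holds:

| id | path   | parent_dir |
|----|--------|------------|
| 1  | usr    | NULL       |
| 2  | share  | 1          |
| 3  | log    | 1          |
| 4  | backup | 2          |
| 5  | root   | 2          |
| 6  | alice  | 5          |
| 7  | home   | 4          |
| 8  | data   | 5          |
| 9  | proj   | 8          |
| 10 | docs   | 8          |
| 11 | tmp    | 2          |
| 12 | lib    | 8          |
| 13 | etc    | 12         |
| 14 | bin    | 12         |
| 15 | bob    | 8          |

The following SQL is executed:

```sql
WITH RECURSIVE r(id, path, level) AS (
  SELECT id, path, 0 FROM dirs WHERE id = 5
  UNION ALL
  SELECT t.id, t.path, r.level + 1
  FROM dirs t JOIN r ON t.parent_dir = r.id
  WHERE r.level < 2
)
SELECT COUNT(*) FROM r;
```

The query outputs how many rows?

Base: id=5 (root) at level 0.
Iteration 1: rows with parent_dir in {5} -> alice (id 6, level 1), data (id 8, level 1).
Iteration 2: rows with parent_dir in {6,8} -> proj (id 9, level 2), docs (id 10, level 2), lib (id 12, level 2), bob (id 15, level 2).
Iteration 3: level < 2 fails for all current rows; recursion stops.
Total rows emitted: 7.

7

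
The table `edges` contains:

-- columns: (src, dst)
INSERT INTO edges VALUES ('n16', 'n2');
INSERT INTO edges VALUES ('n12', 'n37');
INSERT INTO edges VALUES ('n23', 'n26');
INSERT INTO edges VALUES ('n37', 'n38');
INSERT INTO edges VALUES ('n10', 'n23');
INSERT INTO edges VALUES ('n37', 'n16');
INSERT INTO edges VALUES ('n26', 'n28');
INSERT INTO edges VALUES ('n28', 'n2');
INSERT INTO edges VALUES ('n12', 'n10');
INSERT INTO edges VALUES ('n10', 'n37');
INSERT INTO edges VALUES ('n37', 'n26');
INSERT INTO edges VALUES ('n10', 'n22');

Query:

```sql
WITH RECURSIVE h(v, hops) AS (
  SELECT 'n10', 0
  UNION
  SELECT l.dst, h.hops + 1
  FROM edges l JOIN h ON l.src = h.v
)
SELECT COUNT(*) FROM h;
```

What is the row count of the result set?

Base: (n10, hops=0).
Iteration 1: edges from {n10} -> (n22, hops=1), (n23, hops=1), (n37, hops=1).
Iteration 2: edges from {n22,n23,n37} -> (n16, hops=2), (n26, hops=2), (n38, hops=2). [UNION drops 1 duplicate row(s)]
Iteration 3: edges from {n16,n26,n38} -> (n2, hops=3), (n28, hops=3).
Iteration 4: edges from {n2,n28} -> (n2, hops=4).
Iteration 5: no outgoing edges from {n2}; recursion stops.
Total rows emitted: 10.

10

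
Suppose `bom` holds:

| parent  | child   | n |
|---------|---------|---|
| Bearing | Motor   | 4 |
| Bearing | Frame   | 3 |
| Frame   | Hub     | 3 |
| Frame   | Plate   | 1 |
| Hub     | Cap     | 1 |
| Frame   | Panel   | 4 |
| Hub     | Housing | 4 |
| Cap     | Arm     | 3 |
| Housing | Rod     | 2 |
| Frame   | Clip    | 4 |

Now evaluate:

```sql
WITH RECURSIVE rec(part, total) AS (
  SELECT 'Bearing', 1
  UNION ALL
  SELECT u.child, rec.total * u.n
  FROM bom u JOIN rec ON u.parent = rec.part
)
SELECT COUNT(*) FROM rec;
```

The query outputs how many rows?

11

Base: (Bearing, total=1).
Iteration 1: components of {Bearing} -> Frame = 1*3 = 3, Motor = 1*4 = 4.
Iteration 2: components of {Frame,Motor} -> Clip = 3*4 = 12, Hub = 3*3 = 9, Panel = 3*4 = 12, Plate = 3*1 = 3.
Iteration 3: components of {Clip,Hub,Panel,Plate} -> Cap = 9*1 = 9, Housing = 9*4 = 36.
Iteration 4: components of {Cap,Housing} -> Arm = 9*3 = 27, Rod = 36*2 = 72.
Iteration 5: no further components; recursion stops.
Total rows emitted: 11.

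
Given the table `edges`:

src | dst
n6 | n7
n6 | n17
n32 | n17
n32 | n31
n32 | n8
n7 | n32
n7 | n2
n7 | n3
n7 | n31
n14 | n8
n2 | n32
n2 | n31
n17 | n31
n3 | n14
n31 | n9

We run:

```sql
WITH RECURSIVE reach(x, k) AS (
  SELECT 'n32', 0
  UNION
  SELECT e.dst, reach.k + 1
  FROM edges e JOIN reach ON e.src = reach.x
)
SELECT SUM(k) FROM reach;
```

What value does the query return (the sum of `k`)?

Base: (n32, k=0).
Iteration 1: edges from {n32} -> (n17, k=1), (n31, k=1), (n8, k=1).
Iteration 2: edges from {n17,n31,n8} -> (n31, k=2), (n9, k=2).
Iteration 3: edges from {n31,n9} -> (n9, k=3).
Iteration 4: no outgoing edges from {n9}; recursion stops.
SUM(k) = 0 + 1 + 1 + 1 + 2 + 2 + 3 = 10.

10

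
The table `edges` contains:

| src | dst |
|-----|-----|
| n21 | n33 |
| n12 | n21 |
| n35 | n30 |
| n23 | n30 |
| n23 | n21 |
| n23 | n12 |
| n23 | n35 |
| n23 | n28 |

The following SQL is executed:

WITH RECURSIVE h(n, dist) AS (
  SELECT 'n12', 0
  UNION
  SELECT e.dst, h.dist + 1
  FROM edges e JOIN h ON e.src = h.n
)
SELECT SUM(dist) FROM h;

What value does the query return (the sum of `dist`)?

3

Base: (n12, dist=0).
Iteration 1: edges from {n12} -> (n21, dist=1).
Iteration 2: edges from {n21} -> (n33, dist=2).
Iteration 3: no outgoing edges from {n33}; recursion stops.
SUM(dist) = 0 + 1 + 2 = 3.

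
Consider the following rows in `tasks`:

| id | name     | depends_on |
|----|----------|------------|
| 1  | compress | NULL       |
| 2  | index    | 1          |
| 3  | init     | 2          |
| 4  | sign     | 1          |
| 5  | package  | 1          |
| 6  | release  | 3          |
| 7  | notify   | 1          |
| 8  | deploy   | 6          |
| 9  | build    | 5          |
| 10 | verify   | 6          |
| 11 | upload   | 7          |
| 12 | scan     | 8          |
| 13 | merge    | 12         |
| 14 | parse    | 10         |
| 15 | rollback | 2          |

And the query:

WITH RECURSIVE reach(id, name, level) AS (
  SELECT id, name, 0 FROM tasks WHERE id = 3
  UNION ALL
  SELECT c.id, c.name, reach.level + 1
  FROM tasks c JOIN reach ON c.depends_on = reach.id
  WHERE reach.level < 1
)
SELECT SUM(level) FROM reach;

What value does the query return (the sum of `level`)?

1

Base: id=3 (init) at level 0.
Iteration 1: rows with depends_on in {3} -> release (id 6, level 1).
Iteration 2: level < 1 fails for all current rows; recursion stops.
SUM(level) = 0 + 1 = 1.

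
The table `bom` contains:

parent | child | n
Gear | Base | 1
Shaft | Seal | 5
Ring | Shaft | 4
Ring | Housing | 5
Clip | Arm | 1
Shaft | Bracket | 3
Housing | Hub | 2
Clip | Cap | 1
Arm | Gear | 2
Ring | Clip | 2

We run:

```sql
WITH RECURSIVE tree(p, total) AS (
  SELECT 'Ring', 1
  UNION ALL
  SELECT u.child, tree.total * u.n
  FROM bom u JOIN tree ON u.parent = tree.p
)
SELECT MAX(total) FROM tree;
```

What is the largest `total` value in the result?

Base: (Ring, total=1).
Iteration 1: components of {Ring} -> Clip = 1*2 = 2, Housing = 1*5 = 5, Shaft = 1*4 = 4.
Iteration 2: components of {Clip,Housing,Shaft} -> Arm = 2*1 = 2, Bracket = 4*3 = 12, Cap = 2*1 = 2, Hub = 5*2 = 10, Seal = 4*5 = 20.
Iteration 3: components of {Arm,Bracket,Cap,Hub,Seal} -> Gear = 2*2 = 4.
Iteration 4: components of {Gear} -> Base = 4*1 = 4.
Iteration 5: no further components; recursion stops.
total values: 1, 4, 5, 2, 12, 20, 10, 2, 2, 4, 4; the maximum is 20.

20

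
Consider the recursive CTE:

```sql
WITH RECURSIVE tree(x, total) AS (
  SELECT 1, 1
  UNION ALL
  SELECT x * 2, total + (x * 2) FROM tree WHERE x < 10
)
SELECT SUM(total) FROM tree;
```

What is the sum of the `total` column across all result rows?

57

Base: x=1, total=1.
Iteration 1: 1 < 10 holds -> x = 1 * 2 = 2, total = 1 + 2 = 3.
Iteration 2: 2 < 10 holds -> x = 2 * 2 = 4, total = 3 + 4 = 7.
Iteration 3: 4 < 10 holds -> x = 4 * 2 = 8, total = 7 + 8 = 15.
Iteration 4: 8 < 10 holds -> x = 8 * 2 = 16, total = 15 + 16 = 31.
Iteration 5: 16 < 10 fails; recursion stops.
SUM(total) = 1 + 3 + 7 + 15 + 31 = 57.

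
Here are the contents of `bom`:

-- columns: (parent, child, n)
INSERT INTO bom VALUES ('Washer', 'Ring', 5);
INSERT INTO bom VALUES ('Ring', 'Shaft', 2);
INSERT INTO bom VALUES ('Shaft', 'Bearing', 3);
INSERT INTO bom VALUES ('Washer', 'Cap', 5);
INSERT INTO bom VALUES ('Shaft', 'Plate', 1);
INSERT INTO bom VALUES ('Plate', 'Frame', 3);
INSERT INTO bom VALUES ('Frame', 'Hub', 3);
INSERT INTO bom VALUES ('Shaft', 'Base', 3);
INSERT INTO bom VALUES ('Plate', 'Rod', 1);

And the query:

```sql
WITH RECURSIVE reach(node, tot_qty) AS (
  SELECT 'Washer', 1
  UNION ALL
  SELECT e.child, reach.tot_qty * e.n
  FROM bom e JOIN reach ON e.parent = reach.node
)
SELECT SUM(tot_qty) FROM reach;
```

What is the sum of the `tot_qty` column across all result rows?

221

Base: (Washer, tot_qty=1).
Iteration 1: components of {Washer} -> Cap = 1*5 = 5, Ring = 1*5 = 5.
Iteration 2: components of {Cap,Ring} -> Shaft = 5*2 = 10.
Iteration 3: components of {Shaft} -> Base = 10*3 = 30, Bearing = 10*3 = 30, Plate = 10*1 = 10.
Iteration 4: components of {Base,Bearing,Plate} -> Frame = 10*3 = 30, Rod = 10*1 = 10.
Iteration 5: components of {Frame,Rod} -> Hub = 30*3 = 90.
Iteration 6: no further components; recursion stops.
SUM(tot_qty) = 1 + 5 + 5 + 10 + 30 + 10 + 30 + 30 + 10 + 90 = 221.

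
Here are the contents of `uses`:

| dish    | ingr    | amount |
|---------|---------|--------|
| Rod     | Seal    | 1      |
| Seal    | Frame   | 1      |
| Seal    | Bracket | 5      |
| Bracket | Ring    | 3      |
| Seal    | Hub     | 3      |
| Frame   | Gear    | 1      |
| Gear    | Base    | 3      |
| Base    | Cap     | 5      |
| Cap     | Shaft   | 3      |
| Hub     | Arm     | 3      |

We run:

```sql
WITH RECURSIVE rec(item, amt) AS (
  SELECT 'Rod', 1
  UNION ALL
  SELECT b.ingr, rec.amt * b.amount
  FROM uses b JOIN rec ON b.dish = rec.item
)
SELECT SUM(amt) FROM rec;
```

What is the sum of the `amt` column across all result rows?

99

Base: (Rod, amt=1).
Iteration 1: components of {Rod} -> Seal = 1*1 = 1.
Iteration 2: components of {Seal} -> Bracket = 1*5 = 5, Frame = 1*1 = 1, Hub = 1*3 = 3.
Iteration 3: components of {Bracket,Frame,Hub} -> Arm = 3*3 = 9, Gear = 1*1 = 1, Ring = 5*3 = 15.
Iteration 4: components of {Arm,Gear,Ring} -> Base = 1*3 = 3.
Iteration 5: components of {Base} -> Cap = 3*5 = 15.
Iteration 6: components of {Cap} -> Shaft = 15*3 = 45.
Iteration 7: no further components; recursion stops.
SUM(amt) = 1 + 1 + 1 + 5 + 3 + 1 + 15 + 9 + 3 + 15 + 45 = 99.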